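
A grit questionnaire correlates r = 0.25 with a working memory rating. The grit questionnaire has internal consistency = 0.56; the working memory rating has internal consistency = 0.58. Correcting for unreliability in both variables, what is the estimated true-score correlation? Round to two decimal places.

r_true = r_obs / √(r_xx · r_yy) = 0.25 / √(0.56 × 0.58) = 0.25 / √0.3248 = 0.25 / 0.5699 ≈ 0.44.

0.44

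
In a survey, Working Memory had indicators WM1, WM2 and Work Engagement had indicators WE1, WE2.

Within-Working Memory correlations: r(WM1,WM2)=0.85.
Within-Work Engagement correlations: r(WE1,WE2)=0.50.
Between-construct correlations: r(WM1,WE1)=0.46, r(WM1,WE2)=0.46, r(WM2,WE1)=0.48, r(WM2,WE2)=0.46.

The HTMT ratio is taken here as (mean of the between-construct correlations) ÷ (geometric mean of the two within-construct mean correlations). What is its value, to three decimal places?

Mean between = 1.86/4 = 0.4650.
Mean within-WM = 0.85/1 = 0.8500; mean within-WE = 0.50/1 = 0.5000.
Geometric mean = √(0.8500 × 0.5000) = 0.6519.
HTMT = 0.4650 / 0.6519 = 0.713.

0.713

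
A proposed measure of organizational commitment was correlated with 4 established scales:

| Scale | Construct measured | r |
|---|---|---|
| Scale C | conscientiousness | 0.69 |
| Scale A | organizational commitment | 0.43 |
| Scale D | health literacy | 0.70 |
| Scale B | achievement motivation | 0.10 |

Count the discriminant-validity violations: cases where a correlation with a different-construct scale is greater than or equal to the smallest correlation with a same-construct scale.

2

Convergent (same construct = organizational commitment): Scale A.
Smallest convergent = 0.43. Discriminant values: 0.69, 0.70, 0.10; count ≥ 0.43 → 2.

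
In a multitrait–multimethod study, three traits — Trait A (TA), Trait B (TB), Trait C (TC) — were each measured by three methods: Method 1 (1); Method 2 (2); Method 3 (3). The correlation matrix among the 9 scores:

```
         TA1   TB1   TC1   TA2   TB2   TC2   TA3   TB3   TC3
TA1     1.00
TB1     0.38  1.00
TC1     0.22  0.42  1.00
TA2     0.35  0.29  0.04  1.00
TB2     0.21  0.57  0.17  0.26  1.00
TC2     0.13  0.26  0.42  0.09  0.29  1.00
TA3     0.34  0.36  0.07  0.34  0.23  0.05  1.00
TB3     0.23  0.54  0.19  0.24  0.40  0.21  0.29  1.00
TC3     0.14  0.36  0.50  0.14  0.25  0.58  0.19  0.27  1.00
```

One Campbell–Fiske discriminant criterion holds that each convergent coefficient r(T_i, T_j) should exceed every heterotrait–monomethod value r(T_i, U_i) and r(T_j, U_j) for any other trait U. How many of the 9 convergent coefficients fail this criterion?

3

Checking each validity diagonal entry against its comparison values:
TA (methods 1·2): 0.35 vs {0.38, 0.26, 0.22, 0.09} → fail.
TA (methods 1·3): 0.34 vs {0.38, 0.29, 0.22, 0.19} → fail.
TA (methods 2·3): 0.34 vs {0.26, 0.29, 0.09, 0.19} → pass.
TB (methods 1·2): 0.57 vs {0.38, 0.26, 0.42, 0.29} → pass.
TB (methods 1·3): 0.54 vs {0.38, 0.29, 0.42, 0.27} → pass.
TB (methods 2·3): 0.40 vs {0.26, 0.29, 0.29, 0.27} → pass.
TC (methods 1·2): 0.42 vs {0.22, 0.09, 0.42, 0.29} → fail.
TC (methods 1·3): 0.50 vs {0.22, 0.19, 0.42, 0.27} → pass.
TC (methods 2·3): 0.58 vs {0.09, 0.19, 0.29, 0.27} → pass.
3 of 9 fail.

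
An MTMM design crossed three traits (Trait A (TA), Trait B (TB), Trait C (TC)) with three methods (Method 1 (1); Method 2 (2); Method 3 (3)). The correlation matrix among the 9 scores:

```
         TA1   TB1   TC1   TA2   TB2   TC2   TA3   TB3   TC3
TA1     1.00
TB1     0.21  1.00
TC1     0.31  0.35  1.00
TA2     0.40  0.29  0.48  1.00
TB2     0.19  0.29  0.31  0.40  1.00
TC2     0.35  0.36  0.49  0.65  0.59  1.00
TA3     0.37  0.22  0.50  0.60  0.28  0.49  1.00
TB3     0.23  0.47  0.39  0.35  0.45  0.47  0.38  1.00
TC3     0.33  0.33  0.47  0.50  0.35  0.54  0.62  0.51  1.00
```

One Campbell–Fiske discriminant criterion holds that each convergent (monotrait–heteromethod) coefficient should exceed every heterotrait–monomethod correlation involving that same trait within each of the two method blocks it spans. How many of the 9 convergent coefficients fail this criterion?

9

Checking each validity diagonal entry against its comparison values:
TA (methods 1·2): 0.40 vs {0.21, 0.40, 0.31, 0.65} → fail.
TA (methods 1·3): 0.37 vs {0.21, 0.38, 0.31, 0.62} → fail.
TA (methods 2·3): 0.60 vs {0.40, 0.38, 0.65, 0.62} → fail.
TB (methods 1·2): 0.29 vs {0.21, 0.40, 0.35, 0.59} → fail.
TB (methods 1·3): 0.47 vs {0.21, 0.38, 0.35, 0.51} → fail.
TB (methods 2·3): 0.45 vs {0.40, 0.38, 0.59, 0.51} → fail.
TC (methods 1·2): 0.49 vs {0.31, 0.65, 0.35, 0.59} → fail.
TC (methods 1·3): 0.47 vs {0.31, 0.62, 0.35, 0.51} → fail.
TC (methods 2·3): 0.54 vs {0.65, 0.62, 0.59, 0.51} → fail.
9 of 9 fail.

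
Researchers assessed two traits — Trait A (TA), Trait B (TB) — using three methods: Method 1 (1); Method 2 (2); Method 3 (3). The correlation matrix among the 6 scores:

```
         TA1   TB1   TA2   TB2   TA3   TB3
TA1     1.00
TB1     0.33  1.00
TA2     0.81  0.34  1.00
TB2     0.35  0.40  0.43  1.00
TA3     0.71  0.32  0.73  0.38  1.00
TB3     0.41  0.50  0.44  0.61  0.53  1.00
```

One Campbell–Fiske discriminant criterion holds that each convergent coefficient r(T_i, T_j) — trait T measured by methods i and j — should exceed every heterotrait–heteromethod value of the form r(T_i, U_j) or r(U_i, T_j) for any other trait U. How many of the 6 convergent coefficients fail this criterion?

0

Convergent coefficients and their comparison sets:
TA (methods 1·2): 0.81 vs {0.35, 0.34} → pass.
TA (methods 1·3): 0.71 vs {0.41, 0.32} → pass.
TA (methods 2·3): 0.73 vs {0.44, 0.38} → pass.
TB (methods 1·2): 0.40 vs {0.34, 0.35} → pass.
TB (methods 1·3): 0.50 vs {0.32, 0.41} → pass.
TB (methods 2·3): 0.61 vs {0.38, 0.44} → pass.
0 of 6 fail.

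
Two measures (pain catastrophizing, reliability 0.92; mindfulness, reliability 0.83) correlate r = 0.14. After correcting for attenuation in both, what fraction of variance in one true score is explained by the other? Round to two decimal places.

Disattenuated r = 0.14 / √(0.92 × 0.83) = 0.14 / 0.8738 = 0.1602.
Shared true-score variance = 0.1602² = 0.0257 ≈ 0.03.

0.03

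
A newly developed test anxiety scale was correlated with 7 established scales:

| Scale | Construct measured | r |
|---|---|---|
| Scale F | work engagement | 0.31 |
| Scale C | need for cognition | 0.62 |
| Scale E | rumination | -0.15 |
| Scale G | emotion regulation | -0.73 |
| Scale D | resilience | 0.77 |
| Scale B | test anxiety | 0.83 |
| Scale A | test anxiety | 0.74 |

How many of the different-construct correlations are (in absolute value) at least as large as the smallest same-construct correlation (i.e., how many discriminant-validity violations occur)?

1

Convergent (same construct = test anxiety): Scale B, Scale A.
Smallest convergent = 0.74. Discriminant |r|: 0.31, 0.62, 0.15, 0.73, 0.77; count ≥ 0.74 → 1.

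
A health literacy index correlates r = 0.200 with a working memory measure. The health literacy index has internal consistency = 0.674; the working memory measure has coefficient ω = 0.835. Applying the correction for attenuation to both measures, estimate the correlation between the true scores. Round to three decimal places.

0.267

r_true = r_obs / √(r_xx · r_yy) = 0.200 / √(0.674 × 0.835) = 0.200 / √0.562790 = 0.200 / 0.7502 ≈ 0.267.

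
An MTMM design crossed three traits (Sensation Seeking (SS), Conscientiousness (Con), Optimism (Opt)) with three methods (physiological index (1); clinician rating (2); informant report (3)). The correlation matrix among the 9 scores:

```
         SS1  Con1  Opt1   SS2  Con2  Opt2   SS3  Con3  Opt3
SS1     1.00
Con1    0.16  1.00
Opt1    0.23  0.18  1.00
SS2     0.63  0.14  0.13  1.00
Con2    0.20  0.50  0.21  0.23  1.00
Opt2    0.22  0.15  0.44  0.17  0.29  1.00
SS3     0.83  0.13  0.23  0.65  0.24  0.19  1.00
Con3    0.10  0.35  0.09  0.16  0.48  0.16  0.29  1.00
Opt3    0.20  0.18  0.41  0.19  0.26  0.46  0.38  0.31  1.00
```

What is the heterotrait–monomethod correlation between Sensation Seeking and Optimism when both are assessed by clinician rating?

0.17

Different traits, same method: r(SS2, Opt2) = 0.17.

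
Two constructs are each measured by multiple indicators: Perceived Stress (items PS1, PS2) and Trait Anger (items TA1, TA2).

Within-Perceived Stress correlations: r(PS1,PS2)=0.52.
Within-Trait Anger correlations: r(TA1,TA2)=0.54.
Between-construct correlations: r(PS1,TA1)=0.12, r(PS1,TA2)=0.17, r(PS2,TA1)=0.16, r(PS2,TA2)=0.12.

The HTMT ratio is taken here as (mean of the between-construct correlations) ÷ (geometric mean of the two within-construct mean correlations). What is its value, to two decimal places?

0.27

Mean heterotrait r = 0.57/4 = 0.1425.
Mean within-PS = 0.52/1 = 0.5200; mean within-TA = 0.54/1 = 0.5400.
Geometric mean = √(0.5200 × 0.5400) = 0.5299.
HTMT = 0.1425 / 0.5299 = 0.27.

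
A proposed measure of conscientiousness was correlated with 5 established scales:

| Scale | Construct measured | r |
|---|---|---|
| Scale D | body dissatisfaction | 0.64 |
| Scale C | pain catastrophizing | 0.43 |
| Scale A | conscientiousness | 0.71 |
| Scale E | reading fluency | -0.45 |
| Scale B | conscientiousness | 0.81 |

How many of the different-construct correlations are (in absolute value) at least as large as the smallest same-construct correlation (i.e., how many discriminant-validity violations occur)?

0

Convergent (same construct = conscientiousness): Scale A, Scale B.
Smallest convergent = 0.71. Discriminant |r|: 0.64, 0.43, 0.45; count ≥ 0.71 → 0.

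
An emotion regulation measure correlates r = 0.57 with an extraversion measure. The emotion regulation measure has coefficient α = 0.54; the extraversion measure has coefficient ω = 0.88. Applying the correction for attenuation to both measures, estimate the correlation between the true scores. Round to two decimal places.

r_true = r_obs / √(r_xx · r_yy) = 0.57 / √(0.54 × 0.88) = 0.57 / √0.4752 = 0.57 / 0.6893 ≈ 0.83.

0.83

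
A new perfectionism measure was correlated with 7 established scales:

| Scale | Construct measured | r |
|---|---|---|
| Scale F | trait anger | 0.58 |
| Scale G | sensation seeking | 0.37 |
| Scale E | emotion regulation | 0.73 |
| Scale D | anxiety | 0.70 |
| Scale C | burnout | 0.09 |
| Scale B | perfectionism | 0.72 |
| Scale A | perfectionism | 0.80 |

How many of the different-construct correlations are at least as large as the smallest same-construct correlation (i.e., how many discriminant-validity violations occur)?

1

Convergent (same construct = perfectionism): Scale B, Scale A.
Smallest convergent = 0.72. Discriminant values: 0.58, 0.37, 0.73, 0.70, 0.09; count ≥ 0.72 → 1.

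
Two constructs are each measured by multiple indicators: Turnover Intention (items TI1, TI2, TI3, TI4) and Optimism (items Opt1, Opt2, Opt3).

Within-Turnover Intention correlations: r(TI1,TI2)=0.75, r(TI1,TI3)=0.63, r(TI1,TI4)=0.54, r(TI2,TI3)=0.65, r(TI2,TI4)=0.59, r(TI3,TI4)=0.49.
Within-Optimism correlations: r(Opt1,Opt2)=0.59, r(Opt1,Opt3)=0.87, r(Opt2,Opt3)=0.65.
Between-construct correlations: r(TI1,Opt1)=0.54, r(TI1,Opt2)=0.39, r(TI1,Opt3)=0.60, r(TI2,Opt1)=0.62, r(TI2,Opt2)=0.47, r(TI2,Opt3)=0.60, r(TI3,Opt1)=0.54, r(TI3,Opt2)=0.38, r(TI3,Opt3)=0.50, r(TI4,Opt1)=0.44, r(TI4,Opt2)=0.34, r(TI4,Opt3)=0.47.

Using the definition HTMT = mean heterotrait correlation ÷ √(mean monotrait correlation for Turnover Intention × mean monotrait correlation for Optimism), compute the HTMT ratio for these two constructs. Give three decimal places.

0.750

Mean heterotrait r = 5.89/12 = 0.4908.
Mean within-TI = 3.65/6 = 0.6083; mean within-Opt = 2.11/3 = 0.7033.
Geometric mean = √(0.6083 × 0.7033) = 0.6541.
HTMT = 0.4908 / 0.6541 = 0.750.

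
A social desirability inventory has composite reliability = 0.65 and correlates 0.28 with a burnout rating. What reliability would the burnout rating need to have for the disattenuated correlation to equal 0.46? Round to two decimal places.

0.57

r_true = r_obs / √(r_xx · r_yy) ⇒ 0.46 = 0.28 / √(0.65 · r_yy).
√(0.65 · r_yy) = 0.28 / 0.46 = 0.6087; 0.65 · r_yy = 0.3705; r_yy = 0.3705 / 0.65 ≈ 0.57.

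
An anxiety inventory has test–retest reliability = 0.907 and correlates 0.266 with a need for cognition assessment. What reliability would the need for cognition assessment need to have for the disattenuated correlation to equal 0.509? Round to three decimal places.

r_true = r_obs / √(r_xx · r_yy) ⇒ 0.509 = 0.266 / √(0.907 · r_yy).
√(0.907 · r_yy) = 0.266 / 0.509 = 0.5226; 0.907 · r_yy = 0.2731; r_yy = 0.2731 / 0.907 ≈ 0.301.

0.301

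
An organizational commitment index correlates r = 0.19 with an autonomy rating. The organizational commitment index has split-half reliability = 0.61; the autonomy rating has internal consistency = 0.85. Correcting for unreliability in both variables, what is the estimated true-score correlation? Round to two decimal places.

0.26

r_true = r_obs / √(r_xx · r_yy) = 0.19 / √(0.61 × 0.85) = 0.19 / √0.5185 = 0.19 / 0.7201 ≈ 0.26.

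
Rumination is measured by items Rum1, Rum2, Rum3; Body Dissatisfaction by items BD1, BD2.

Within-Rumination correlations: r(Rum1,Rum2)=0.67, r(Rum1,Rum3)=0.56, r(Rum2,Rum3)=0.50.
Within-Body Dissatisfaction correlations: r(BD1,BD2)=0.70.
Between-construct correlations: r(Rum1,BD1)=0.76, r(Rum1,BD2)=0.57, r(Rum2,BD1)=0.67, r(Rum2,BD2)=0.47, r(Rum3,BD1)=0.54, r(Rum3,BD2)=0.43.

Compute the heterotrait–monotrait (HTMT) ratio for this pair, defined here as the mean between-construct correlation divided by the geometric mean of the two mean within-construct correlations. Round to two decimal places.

0.90

Mean between = 3.44/6 = 0.5733.
Mean within-Rum = 1.73/3 = 0.5767; mean within-BD = 0.70/1 = 0.7000.
Geometric mean = √(0.5767 × 0.7000) = 0.6354.
HTMT = 0.5733 / 0.6354 = 0.90.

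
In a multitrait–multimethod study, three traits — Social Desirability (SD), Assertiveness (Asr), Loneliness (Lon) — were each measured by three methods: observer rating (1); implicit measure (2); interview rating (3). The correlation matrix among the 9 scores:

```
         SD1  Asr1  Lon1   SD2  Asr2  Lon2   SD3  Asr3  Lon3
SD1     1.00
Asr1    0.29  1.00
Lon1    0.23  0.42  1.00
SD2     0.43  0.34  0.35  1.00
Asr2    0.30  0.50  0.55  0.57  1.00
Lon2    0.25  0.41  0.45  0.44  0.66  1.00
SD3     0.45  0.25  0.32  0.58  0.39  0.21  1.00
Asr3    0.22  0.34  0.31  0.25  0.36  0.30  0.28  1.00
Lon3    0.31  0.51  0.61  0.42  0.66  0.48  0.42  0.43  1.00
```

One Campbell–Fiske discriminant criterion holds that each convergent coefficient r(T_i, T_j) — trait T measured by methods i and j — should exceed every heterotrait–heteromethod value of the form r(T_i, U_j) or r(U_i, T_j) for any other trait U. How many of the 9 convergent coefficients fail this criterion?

5

Convergent coefficients and their comparison sets:
SD (methods 1·2): 0.43 vs {0.30, 0.34, 0.25, 0.35} → pass.
SD (methods 1·3): 0.45 vs {0.22, 0.25, 0.31, 0.32} → pass.
SD (methods 2·3): 0.58 vs {0.25, 0.39, 0.42, 0.21} → pass.
Asr (methods 1·2): 0.50 vs {0.34, 0.30, 0.41, 0.55} → fail.
Asr (methods 1·3): 0.34 vs {0.25, 0.22, 0.51, 0.31} → fail.
Asr (methods 2·3): 0.36 vs {0.39, 0.25, 0.66, 0.30} → fail.
Lon (methods 1·2): 0.45 vs {0.35, 0.25, 0.55, 0.41} → fail.
Lon (methods 1·3): 0.61 vs {0.32, 0.31, 0.31, 0.51} → pass.
Lon (methods 2·3): 0.48 vs {0.21, 0.42, 0.30, 0.66} → fail.
5 of 9 fail.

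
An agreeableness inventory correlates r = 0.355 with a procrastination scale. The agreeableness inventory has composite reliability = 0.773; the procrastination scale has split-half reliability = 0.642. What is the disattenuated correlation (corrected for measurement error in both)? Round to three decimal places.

0.504

r_true = r_obs / √(r_xx · r_yy) = 0.355 / √(0.773 × 0.642) = 0.355 / √0.496266 = 0.355 / 0.7045 ≈ 0.504.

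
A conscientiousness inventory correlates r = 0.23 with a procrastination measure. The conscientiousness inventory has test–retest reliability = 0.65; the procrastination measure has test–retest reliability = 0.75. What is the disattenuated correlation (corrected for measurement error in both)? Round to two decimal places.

r_true = r_obs / √(r_xx · r_yy) = 0.23 / √(0.65 × 0.75) = 0.23 / √0.4875 = 0.23 / 0.6982 ≈ 0.33.

0.33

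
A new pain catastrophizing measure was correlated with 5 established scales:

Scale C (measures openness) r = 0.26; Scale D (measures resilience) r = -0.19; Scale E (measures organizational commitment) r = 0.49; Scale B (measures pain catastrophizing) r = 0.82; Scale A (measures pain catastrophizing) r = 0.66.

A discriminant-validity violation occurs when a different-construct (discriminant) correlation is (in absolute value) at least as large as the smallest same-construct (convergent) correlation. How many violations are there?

0

Convergent (same construct = pain catastrophizing): Scale B, Scale A.
Smallest convergent = 0.66. Discriminant |r|: 0.26, 0.19, 0.49; count ≥ 0.66 → 0.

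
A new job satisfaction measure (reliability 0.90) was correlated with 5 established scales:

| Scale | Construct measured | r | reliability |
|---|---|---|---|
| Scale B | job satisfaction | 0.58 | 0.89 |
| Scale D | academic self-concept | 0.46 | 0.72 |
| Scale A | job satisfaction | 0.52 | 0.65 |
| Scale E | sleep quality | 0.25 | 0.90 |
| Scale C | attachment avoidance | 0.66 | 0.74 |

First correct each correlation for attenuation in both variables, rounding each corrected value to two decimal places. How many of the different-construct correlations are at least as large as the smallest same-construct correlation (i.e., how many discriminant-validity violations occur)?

Disattenuated r (r / √(r_scale · r_new)):
  Scale B (conv): 0.58 / √(0.89·0.90) = 0.65
  Scale D (disc): 0.46 / √(0.72·0.90) = 0.57
  Scale A (conv): 0.52 / √(0.65·0.90) = 0.68
  Scale E (disc): 0.25 / √(0.90·0.90) = 0.28
  Scale C (disc): 0.66 / √(0.74·0.90) = 0.81
Smallest convergent = 0.65. Discriminant values: 0.57, 0.28, 0.81; count ≥ 0.65 → 1.

1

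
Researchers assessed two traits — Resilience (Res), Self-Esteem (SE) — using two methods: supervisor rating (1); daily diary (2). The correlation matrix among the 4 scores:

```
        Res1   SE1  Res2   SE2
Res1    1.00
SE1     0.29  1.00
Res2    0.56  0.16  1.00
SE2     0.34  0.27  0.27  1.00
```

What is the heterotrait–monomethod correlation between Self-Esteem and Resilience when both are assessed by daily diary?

0.27

Different traits, same method: r(SE2, Res2) = 0.27.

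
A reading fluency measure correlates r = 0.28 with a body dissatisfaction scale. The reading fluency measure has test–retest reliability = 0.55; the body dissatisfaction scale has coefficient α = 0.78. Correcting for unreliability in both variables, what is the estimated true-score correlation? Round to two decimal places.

r_true = r_obs / √(r_xx · r_yy) = 0.28 / √(0.55 × 0.78) = 0.28 / √0.4290 = 0.28 / 0.6550 ≈ 0.43.

0.43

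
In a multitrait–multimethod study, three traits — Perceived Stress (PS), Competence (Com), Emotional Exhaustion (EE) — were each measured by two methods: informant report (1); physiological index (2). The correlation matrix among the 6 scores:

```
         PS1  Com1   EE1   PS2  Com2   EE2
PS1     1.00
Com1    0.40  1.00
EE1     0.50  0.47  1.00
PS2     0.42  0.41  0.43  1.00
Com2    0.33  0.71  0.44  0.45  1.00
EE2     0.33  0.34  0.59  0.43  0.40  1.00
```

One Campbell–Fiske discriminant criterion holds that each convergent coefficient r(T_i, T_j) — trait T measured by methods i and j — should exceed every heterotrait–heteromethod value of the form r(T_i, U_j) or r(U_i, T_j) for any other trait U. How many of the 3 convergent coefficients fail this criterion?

1

Checking each validity diagonal entry against its comparison values:
PS (methods 1·2): 0.42 vs {0.33, 0.41, 0.33, 0.43} → fail.
Com (methods 1·2): 0.71 vs {0.41, 0.33, 0.34, 0.44} → pass.
EE (methods 1·2): 0.59 vs {0.43, 0.33, 0.44, 0.34} → pass.
1 of 3 fail.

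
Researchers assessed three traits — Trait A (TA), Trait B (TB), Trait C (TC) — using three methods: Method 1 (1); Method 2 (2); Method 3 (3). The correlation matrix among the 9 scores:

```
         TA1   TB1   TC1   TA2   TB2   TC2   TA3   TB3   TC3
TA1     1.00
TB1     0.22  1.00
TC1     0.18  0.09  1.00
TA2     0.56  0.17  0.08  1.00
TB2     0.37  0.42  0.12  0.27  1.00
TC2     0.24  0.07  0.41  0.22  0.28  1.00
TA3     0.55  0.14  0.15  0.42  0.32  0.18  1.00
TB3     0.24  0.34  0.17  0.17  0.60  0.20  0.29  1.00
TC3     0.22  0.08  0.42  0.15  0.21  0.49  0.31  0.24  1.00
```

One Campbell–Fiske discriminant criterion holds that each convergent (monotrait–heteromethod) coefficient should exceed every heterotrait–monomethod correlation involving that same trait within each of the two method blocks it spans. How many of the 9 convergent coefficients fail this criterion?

0

Convergent coefficients and their comparison sets:
TA (methods 1·2): 0.56 vs {0.22, 0.27, 0.18, 0.22} → pass.
TA (methods 1·3): 0.55 vs {0.22, 0.29, 0.18, 0.31} → pass.
TA (methods 2·3): 0.42 vs {0.27, 0.29, 0.22, 0.31} → pass.
TB (methods 1·2): 0.42 vs {0.22, 0.27, 0.09, 0.28} → pass.
TB (methods 1·3): 0.34 vs {0.22, 0.29, 0.09, 0.24} → pass.
TB (methods 2·3): 0.60 vs {0.27, 0.29, 0.28, 0.24} → pass.
TC (methods 1·2): 0.41 vs {0.18, 0.22, 0.09, 0.28} → pass.
TC (methods 1·3): 0.42 vs {0.18, 0.31, 0.09, 0.24} → pass.
TC (methods 2·3): 0.49 vs {0.22, 0.31, 0.28, 0.24} → pass.
0 of 9 fail.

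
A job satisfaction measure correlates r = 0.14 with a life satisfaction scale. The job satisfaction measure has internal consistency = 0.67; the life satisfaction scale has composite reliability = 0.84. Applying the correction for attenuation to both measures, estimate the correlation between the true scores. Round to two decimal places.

r_true = r_obs / √(r_xx · r_yy) = 0.14 / √(0.67 × 0.84) = 0.14 / √0.5628 = 0.14 / 0.7502 ≈ 0.19.

0.19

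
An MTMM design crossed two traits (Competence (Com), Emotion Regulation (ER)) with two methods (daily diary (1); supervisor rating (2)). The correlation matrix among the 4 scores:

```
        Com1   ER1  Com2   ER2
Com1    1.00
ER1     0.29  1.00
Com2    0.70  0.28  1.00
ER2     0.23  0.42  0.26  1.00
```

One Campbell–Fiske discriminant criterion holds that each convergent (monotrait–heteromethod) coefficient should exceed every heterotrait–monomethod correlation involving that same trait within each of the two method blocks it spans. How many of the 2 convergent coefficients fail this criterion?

Checking each validity diagonal entry against its comparison values:
Com (methods 1·2): 0.70 vs {0.29, 0.26} → pass.
ER (methods 1·2): 0.42 vs {0.29, 0.26} → pass.
0 of 2 fail.

0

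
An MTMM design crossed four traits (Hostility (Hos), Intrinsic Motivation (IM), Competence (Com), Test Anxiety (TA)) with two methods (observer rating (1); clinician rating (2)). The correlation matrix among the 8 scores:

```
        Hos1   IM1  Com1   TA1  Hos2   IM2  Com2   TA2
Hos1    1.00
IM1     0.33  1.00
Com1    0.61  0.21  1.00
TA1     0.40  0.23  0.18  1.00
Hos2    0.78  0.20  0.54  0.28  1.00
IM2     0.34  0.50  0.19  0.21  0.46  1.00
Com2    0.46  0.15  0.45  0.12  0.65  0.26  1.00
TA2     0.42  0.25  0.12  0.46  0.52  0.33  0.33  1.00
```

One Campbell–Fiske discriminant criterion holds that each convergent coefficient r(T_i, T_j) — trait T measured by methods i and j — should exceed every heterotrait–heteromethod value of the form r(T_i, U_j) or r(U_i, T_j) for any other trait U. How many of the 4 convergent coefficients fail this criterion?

1

Each convergent coefficient versus the relevant comparison correlations:
Hos (methods 1·2): 0.78 vs {0.34, 0.20, 0.46, 0.54, 0.42, 0.28} → pass.
IM (methods 1·2): 0.50 vs {0.20, 0.34, 0.15, 0.19, 0.25, 0.21} → pass.
Com (methods 1·2): 0.45 vs {0.54, 0.46, 0.19, 0.15, 0.12, 0.12} → fail.
TA (methods 1·2): 0.46 vs {0.28, 0.42, 0.21, 0.25, 0.12, 0.12} → pass.
1 of 4 fail.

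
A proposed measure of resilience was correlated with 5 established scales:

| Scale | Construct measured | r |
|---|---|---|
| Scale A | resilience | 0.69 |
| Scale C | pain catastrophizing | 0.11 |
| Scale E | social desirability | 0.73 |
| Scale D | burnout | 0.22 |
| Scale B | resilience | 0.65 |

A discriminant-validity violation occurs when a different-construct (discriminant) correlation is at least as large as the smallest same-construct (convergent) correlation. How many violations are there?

1

Convergent (same construct = resilience): Scale A, Scale B.
Smallest convergent = 0.65. Discriminant values: 0.11, 0.73, 0.22; count ≥ 0.65 → 1.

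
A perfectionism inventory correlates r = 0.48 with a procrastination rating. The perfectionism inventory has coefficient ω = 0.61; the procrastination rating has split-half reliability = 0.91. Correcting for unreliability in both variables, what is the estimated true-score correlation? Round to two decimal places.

r_true = r_obs / √(r_xx · r_yy) = 0.48 / √(0.61 × 0.91) = 0.48 / √0.5551 = 0.48 / 0.7451 ≈ 0.64.

0.64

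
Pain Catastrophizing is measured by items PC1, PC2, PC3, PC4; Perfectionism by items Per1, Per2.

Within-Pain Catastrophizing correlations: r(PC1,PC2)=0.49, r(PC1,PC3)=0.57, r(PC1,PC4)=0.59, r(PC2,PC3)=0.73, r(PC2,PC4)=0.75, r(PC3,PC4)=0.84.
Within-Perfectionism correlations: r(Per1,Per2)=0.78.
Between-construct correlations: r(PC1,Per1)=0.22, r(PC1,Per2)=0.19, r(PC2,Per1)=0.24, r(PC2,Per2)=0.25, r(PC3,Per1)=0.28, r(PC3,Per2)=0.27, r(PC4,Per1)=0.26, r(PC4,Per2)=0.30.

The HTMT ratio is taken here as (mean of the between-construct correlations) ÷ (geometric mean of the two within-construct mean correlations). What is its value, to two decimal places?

0.35

Between-construct mean = 2.01/8 = 0.2513.
Mean within-PC = 3.97/6 = 0.6617; mean within-Per = 0.78/1 = 0.7800.
Geometric mean = √(0.6617 × 0.7800) = 0.7184.
HTMT = 0.2513 / 0.7184 = 0.35.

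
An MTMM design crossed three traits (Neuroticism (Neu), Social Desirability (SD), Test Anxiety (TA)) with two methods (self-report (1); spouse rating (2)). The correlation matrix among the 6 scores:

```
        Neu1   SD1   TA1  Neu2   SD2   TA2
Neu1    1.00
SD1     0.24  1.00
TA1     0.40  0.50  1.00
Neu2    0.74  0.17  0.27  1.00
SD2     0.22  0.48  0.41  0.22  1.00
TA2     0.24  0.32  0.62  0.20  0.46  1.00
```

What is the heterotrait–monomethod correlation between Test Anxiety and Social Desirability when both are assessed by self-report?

0.50

Different traits, same method: r(TA1, SD1) = 0.50.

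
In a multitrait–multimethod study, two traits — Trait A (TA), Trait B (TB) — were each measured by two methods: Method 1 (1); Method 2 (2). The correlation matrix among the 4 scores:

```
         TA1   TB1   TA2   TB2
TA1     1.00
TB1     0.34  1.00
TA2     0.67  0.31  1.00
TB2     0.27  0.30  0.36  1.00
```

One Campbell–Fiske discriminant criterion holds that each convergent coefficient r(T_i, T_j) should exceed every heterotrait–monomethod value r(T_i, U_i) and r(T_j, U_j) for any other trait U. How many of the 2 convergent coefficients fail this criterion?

Each convergent coefficient versus the relevant comparison correlations:
TA (methods 1·2): 0.67 vs {0.34, 0.36} → pass.
TB (methods 1·2): 0.30 vs {0.34, 0.36} → fail.
1 of 2 fail.

1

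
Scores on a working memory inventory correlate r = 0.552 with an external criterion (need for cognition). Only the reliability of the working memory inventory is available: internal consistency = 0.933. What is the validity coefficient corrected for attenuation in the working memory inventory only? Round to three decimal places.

Single correction: r_c = r_obs / √r_xx = 0.552 / √0.933 = 0.552 / 0.9659 ≈ 0.571.

0.571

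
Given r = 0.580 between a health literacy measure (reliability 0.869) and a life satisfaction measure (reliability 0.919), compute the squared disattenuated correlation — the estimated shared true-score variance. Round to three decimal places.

0.421

Disattenuated r = 0.580 / √(0.869 × 0.919) = 0.580 / 0.8937 = 0.6490.
Shared true-score variance = 0.6490² = 0.4212 ≈ 0.421.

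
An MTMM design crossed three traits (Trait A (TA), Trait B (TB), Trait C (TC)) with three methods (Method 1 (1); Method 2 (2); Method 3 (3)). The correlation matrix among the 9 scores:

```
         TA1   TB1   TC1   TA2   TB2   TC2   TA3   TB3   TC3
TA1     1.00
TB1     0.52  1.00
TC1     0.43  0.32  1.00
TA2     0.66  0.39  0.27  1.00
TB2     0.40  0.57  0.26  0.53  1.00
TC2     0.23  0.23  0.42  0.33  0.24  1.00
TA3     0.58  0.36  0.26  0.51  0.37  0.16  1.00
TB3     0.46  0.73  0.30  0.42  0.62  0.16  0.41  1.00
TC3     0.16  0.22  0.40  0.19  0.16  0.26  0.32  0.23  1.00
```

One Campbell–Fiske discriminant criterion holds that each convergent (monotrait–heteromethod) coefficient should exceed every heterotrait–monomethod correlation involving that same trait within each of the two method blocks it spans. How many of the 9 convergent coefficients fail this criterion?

4

Each convergent coefficient versus the relevant comparison correlations:
TA (methods 1·2): 0.66 vs {0.52, 0.53, 0.43, 0.33} → pass.
TA (methods 1·3): 0.58 vs {0.52, 0.41, 0.43, 0.32} → pass.
TA (methods 2·3): 0.51 vs {0.53, 0.41, 0.33, 0.32} → fail.
TB (methods 1·2): 0.57 vs {0.52, 0.53, 0.32, 0.24} → pass.
TB (methods 1·3): 0.73 vs {0.52, 0.41, 0.32, 0.23} → pass.
TB (methods 2·3): 0.62 vs {0.53, 0.41, 0.24, 0.23} → pass.
TC (methods 1·2): 0.42 vs {0.43, 0.33, 0.32, 0.24} → fail.
TC (methods 1·3): 0.40 vs {0.43, 0.32, 0.32, 0.23} → fail.
TC (methods 2·3): 0.26 vs {0.33, 0.32, 0.24, 0.23} → fail.
4 of 9 fail.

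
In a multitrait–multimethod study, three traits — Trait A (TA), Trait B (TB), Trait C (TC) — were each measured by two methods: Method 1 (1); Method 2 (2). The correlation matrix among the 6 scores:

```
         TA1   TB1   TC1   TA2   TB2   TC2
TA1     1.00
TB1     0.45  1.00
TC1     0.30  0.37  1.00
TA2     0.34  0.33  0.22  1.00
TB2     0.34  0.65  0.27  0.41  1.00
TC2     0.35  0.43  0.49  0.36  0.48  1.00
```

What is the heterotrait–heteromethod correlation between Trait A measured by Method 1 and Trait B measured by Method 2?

Different traits and methods: r(TA1, TB2) = 0.34.

0.34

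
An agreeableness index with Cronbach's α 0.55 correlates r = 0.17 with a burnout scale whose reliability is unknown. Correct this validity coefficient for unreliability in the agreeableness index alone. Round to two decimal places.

Single correction: r_c = r_obs / √r_xx = 0.17 / √0.55 = 0.17 / 0.7416 ≈ 0.23.

0.23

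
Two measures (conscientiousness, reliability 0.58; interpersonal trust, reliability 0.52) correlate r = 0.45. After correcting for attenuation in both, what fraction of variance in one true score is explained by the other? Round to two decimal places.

Disattenuated r = 0.45 / √(0.58 × 0.52) = 0.45 / 0.5492 = 0.8194.
Shared true-score variance = 0.8194² = 0.6714 ≈ 0.67.

0.67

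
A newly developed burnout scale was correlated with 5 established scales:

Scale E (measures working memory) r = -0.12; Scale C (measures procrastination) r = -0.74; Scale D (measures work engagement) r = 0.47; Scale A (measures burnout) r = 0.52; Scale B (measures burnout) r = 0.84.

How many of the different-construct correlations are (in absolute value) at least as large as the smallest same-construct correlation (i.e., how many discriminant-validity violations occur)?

Convergent (same construct = burnout): Scale A, Scale B.
Smallest convergent = 0.52. Discriminant |r|: 0.12, 0.74, 0.47; count ≥ 0.52 → 1.

1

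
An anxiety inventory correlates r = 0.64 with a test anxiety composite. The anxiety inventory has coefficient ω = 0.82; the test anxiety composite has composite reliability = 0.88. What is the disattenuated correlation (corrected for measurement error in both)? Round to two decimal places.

0.75

r_true = r_obs / √(r_xx · r_yy) = 0.64 / √(0.82 × 0.88) = 0.64 / √0.7216 = 0.64 / 0.8495 ≈ 0.75.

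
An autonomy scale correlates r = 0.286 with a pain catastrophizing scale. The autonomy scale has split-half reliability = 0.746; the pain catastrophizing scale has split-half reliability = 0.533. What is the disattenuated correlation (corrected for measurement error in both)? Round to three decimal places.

0.454

r_true = r_obs / √(r_xx · r_yy) = 0.286 / √(0.746 × 0.533) = 0.286 / √0.397618 = 0.286 / 0.6306 ≈ 0.454.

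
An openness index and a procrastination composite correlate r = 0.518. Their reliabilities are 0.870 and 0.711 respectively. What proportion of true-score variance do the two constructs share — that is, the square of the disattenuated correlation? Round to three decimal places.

0.434

Disattenuated r = 0.518 / √(0.870 × 0.711) = 0.518 / 0.7865 = 0.6586.
Shared true-score variance = 0.6586² = 0.4338 ≈ 0.434.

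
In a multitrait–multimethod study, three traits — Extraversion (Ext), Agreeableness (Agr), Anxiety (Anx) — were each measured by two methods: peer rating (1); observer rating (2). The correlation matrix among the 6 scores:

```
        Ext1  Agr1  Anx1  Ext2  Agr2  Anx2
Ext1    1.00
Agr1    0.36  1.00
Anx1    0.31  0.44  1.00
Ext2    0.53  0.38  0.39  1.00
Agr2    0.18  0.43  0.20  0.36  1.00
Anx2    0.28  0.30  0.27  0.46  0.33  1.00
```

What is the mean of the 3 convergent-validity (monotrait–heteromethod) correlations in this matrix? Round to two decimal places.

0.41

Convergent values: 0.53, 0.43, 0.27; mean = 1.23/3 = 0.41.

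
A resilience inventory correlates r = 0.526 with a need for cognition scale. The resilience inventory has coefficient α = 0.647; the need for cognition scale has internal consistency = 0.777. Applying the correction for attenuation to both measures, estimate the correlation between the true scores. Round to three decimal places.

r_true = r_obs / √(r_xx · r_yy) = 0.526 / √(0.647 × 0.777) = 0.526 / √0.502719 = 0.526 / 0.7090 ≈ 0.742.

0.742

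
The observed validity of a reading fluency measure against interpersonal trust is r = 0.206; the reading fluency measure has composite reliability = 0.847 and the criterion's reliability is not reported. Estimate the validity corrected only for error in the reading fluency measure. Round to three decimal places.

0.224

Single correction: r_c = r_obs / √r_xx = 0.206 / √0.847 = 0.206 / 0.9203 ≈ 0.224.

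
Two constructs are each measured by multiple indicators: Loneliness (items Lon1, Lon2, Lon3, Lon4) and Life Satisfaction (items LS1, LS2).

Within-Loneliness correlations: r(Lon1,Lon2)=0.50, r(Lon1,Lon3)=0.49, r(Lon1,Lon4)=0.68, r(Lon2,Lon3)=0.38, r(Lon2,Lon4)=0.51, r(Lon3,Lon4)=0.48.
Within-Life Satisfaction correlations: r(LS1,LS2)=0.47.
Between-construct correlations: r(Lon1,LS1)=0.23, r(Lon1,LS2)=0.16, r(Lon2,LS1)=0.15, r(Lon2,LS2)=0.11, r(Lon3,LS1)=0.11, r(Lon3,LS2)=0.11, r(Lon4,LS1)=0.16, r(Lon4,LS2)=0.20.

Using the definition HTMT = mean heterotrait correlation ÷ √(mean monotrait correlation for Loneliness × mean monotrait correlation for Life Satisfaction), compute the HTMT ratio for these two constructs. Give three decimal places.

0.315

Mean heterotrait r = 1.23/8 = 0.1538.
Mean within-Lon = 3.04/6 = 0.5067; mean within-LS = 0.47/1 = 0.4700.
Geometric mean = √(0.5067 × 0.4700) = 0.4880.
HTMT = 0.1538 / 0.4880 = 0.315.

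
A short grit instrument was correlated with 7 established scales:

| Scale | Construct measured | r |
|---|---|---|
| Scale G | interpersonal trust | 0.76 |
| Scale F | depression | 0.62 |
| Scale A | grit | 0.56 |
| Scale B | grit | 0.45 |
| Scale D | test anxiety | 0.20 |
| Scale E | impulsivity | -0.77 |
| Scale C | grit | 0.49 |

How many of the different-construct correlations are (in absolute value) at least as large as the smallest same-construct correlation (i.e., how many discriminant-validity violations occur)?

Convergent (same construct = grit): Scale A, Scale B, Scale C.
Smallest convergent = 0.45. Discriminant |r|: 0.76, 0.62, 0.20, 0.77; count ≥ 0.45 → 3.

3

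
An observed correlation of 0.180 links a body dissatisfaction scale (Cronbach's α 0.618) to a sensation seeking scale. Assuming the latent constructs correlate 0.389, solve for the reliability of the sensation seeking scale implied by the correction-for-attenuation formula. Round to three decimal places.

0.346

r_true = r_obs / √(r_xx · r_yy) ⇒ 0.389 = 0.180 / √(0.618 · r_yy).
√(0.618 · r_yy) = 0.180 / 0.389 = 0.4627; 0.618 · r_yy = 0.2141; r_yy = 0.2141 / 0.618 ≈ 0.346.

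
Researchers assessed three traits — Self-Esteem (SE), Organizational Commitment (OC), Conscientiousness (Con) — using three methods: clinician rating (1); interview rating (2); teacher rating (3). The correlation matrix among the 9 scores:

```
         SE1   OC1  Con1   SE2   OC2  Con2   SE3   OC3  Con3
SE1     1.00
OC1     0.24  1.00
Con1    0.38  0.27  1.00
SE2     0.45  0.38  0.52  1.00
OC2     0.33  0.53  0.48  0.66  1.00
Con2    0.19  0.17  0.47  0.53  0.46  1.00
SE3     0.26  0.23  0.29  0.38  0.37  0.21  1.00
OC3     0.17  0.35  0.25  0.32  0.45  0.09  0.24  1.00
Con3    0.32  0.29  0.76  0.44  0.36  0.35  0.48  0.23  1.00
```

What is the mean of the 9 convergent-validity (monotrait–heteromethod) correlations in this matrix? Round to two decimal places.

Convergent values: 0.45, 0.26, 0.38, 0.53, 0.35, 0.45, 0.47, 0.76, 0.35; mean = 4.00/9 = 0.44.

0.44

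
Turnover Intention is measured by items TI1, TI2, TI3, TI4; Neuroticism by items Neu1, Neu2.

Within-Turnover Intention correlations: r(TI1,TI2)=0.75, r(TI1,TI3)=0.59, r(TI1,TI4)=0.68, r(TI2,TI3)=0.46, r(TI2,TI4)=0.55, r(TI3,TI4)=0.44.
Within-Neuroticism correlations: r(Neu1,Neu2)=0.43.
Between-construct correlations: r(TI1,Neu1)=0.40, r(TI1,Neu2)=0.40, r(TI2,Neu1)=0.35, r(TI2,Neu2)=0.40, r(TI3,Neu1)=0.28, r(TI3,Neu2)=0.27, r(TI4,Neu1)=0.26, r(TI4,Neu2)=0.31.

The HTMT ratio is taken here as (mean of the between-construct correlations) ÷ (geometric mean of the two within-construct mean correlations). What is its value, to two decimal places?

Mean between = 2.67/8 = 0.3338.
Mean within-TI = 3.47/6 = 0.5783; mean within-Neu = 0.43/1 = 0.4300.
Geometric mean = √(0.5783 × 0.4300) = 0.4987.
HTMT = 0.3338 / 0.4987 = 0.67.

0.67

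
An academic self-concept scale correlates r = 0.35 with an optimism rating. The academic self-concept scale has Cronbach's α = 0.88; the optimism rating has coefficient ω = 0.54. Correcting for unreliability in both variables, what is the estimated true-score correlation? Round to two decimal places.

0.51

r_true = r_obs / √(r_xx · r_yy) = 0.35 / √(0.88 × 0.54) = 0.35 / √0.4752 = 0.35 / 0.6893 ≈ 0.51.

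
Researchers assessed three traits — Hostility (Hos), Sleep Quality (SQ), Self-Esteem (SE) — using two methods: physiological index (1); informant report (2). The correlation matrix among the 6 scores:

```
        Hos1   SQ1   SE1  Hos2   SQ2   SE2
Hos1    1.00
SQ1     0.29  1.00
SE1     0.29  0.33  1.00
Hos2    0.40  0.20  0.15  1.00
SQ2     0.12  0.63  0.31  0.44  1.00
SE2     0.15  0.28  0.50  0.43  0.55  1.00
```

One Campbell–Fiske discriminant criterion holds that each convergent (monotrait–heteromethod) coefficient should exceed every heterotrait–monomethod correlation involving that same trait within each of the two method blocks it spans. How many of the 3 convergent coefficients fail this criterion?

2

Convergent coefficients and their comparison sets:
Hos (methods 1·2): 0.40 vs {0.29, 0.44, 0.29, 0.43} → fail.
SQ (methods 1·2): 0.63 vs {0.29, 0.44, 0.33, 0.55} → pass.
SE (methods 1·2): 0.50 vs {0.29, 0.43, 0.33, 0.55} → fail.
2 of 3 fail.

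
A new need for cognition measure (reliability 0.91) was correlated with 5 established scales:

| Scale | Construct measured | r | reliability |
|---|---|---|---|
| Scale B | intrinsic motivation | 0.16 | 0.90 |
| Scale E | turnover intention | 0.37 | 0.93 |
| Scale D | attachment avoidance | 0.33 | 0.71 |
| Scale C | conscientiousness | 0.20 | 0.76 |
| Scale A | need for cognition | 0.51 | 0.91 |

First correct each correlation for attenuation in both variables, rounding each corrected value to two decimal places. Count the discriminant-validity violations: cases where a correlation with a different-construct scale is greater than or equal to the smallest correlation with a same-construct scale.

Disattenuated r (r / √(r_scale · r_new)):
  Scale B (disc): 0.16 / √(0.90·0.91) = 0.18
  Scale E (disc): 0.37 / √(0.93·0.91) = 0.40
  Scale D (disc): 0.33 / √(0.71·0.91) = 0.41
  Scale C (disc): 0.20 / √(0.76·0.91) = 0.24
  Scale A (conv): 0.51 / √(0.91·0.91) = 0.56
Smallest convergent = 0.56. Discriminant values: 0.18, 0.40, 0.41, 0.24; count ≥ 0.56 → 0.

0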